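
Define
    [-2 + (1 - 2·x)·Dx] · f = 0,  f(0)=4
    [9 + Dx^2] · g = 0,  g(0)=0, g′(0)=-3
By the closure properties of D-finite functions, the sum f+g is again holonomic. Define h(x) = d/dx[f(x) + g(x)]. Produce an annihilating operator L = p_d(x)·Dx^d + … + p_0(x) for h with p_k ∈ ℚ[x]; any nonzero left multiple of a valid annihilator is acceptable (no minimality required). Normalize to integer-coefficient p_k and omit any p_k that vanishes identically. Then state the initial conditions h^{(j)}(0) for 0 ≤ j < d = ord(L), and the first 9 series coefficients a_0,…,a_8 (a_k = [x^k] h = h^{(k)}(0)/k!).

f: a_k = 4, 8, 16, 32, 64, 128, 256, 512, 1024, …
g: a_k = 0, -3, 0, 9/2, 0, -81/40, 0, 243/560, 0, …
L₀ := lclm(L_f,L_g); ord L₀ ≤ 1+2.
Differentiate: ansatz ord ≤ ord L₀ ⇒ L.
L = (684 - 432·x + 432·x^2) + (-99 + 306·x - 324·x^2 + 216·x^3)·Dx + (76 - 48·x + 48·x^2)·Dx^2 + (-11 + 34·x - 36·x^2 + 24·x^3)·Dx^3  (order 3).
h: a_k = 5, 32, 219/2, 256, 5039/8, 1536, 286963/80, 8192, 82573173/4480, …
ICs: h(0) = 5, h′(0) = 32, h′′(0) = 219.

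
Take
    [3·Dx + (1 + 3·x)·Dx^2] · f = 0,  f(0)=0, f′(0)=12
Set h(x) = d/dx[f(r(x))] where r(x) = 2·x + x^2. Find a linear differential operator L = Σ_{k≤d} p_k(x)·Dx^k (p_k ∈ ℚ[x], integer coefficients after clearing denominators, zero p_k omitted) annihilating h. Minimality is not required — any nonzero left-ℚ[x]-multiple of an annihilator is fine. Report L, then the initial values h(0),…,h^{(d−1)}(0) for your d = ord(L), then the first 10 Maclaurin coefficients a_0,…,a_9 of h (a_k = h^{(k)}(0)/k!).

L = (5 + 6·x + 3·x^2) + (1 + 7·x + 9·x^2 + 3·x^3)·Dx  (order 1).
h: a_k = 24, -120, 648, -3528, 19224, -104760, 570888, -3111048, 16953624, -92388600, …
ICs: h(0) = 24.

f: a_k = 0, 12, -18, 36, -81, 972/5, -486, 8748/7, -6561/2, 8748, …
f∘r: x↦r, Dx↦Dx/r' in L_f ⇒ L₀.
Differentiate: ansatz ord ≤ ord L₀ ⇒ L.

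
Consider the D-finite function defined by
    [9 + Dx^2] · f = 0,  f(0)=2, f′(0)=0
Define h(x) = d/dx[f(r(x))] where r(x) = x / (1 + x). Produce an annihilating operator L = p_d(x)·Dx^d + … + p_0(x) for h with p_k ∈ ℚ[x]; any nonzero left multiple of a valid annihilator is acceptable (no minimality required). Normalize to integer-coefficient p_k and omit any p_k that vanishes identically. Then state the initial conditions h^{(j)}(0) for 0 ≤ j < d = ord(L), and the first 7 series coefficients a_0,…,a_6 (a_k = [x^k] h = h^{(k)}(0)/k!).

f: a_k = 2, 0, -9, 0, 27/4, 0, -81/40, …
L₀ from L_f via x↦r, Dx↦r'^{-1}Dx.
h₀' ⇒ L via d/dx closure of L₀.
L = (15 + 12·x + 6·x^2) + (6 + 18·x + 18·x^2 + 6·x^3)·Dx + (1 + 4·x + 6·x^2 + 4·x^3 + x^4)·Dx^2  (order 2).
h: a_k = 0, -18, 54, -81, 45, 2457/20, -9639/20, …
ICs: h(0) = 0, h′(0) = -18.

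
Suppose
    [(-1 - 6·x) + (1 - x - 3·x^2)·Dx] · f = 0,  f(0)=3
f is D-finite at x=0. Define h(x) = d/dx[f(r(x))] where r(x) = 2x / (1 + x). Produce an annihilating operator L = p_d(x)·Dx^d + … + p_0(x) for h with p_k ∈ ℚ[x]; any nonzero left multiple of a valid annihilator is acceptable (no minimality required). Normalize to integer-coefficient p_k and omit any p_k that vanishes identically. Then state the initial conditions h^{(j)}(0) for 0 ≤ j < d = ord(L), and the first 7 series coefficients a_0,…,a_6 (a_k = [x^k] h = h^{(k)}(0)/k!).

L = (14 + 78·x + 546·x^2 + 338·x^3) + (-1 - 14·x + 182·x^3 + 169·x^4)·Dx  (order 1).
h: a_k = 6, 84, 234, 2184, 5070, 42588, 92274, …
ICs: h(0) = 6.

f: a_k = 3, 3, 12, 21, 57, 120, 291, …
h₀=f(r): pull back L_f along r ⇒ L₀.
Differentiate: ansatz ord ≤ ord L₀ ⇒ L.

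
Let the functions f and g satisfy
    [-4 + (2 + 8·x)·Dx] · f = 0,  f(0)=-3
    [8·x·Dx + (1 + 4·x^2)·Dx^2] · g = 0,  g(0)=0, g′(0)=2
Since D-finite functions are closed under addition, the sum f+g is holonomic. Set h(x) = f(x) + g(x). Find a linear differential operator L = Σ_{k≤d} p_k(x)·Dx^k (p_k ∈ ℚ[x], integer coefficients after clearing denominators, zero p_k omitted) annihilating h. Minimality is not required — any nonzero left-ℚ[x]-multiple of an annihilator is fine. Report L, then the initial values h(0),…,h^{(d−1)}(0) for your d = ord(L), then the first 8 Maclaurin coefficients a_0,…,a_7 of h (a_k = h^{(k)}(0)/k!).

L = (-8 - 80·x + 96·x^2 + 192·x^3)·Dx + (-10 - 32·x - 64·x^2 + 384·x^3 + 672·x^4)·Dx^2 + (-1 + 24·x^2 + 48·x^3 + 112·x^4 + 192·x^5)·Dx^3  (order 3).
h: a_k = -3, -4, 6, -44/3, 30, -388/5, 252, -5672/7, …
ICs: h(0) = -3, h′(0) = -4, h′′(0) = 12.

f: a_k = -3, -6, 6, -12, 30, -84, 252, -792, …
g: a_k = 0, 2, 0, -8/3, 0, 32/5, 0, -128/7, …
L₀ := lclm(L_f,L_g); ord L₀ ≤ 1+2.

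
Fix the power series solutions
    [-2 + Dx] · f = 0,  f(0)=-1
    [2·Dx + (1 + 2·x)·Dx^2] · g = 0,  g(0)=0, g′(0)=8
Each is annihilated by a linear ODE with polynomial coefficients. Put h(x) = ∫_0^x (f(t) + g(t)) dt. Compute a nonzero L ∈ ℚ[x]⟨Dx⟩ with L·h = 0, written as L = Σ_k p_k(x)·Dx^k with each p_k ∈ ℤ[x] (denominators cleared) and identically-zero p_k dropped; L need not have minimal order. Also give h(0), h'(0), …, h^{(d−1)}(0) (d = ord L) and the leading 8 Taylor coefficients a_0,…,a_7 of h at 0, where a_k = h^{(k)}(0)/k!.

L = (-6 - 4·x)·Dx^2 + (1 - 4·x - 4·x^2)·Dx^3 + (1 + 3·x + 2·x^2)·Dx^4  (order 4).
h: a_k = 0, -1, 3, -10/3, 7/3, -10/3, 38/9, -1924/315, …
ICs: h(0) = 0, h′(0) = -1, h′′(0) = 6, h′′′(0) = -20.

f: a_k = -1, -2, -2, -4/3, -2/3, -4/15, -4/45, -8/315, …
g: a_k = 0, 8, -8, 32/3, -16, 128/5, -128/3, 512/7, …
L₀ := lclm(L_f,L_g); ord L₀ ≤ 1+2.
h=∫h₀ ⇒ L = L₀·Dx.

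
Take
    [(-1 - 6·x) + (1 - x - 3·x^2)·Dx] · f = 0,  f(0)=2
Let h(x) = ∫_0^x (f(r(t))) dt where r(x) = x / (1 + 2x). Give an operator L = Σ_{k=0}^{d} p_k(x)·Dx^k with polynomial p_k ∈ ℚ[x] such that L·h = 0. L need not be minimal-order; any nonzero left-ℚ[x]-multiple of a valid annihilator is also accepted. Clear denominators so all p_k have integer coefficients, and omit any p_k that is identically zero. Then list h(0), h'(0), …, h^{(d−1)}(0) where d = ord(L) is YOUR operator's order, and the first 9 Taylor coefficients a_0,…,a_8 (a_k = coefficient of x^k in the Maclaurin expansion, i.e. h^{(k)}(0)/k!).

L = (1 + 8·x)·Dx + (-1 - 5·x - 5·x^2 + 2·x^3)·Dx^2  (order 2).
h: a_k = 0, 2, 1, 4/3, -5/2, 34/5, -56/3, 370/7, -611/4, …
ICs: h(0) = 0, h′(0) = 2.

f: a_k = 2, 2, 8, 14, 38, 80, 194, 434, 1016, …
Change of var in L_f (x↦r) gives L₀.
h=∫₀ˣh₀: take L = L₀·Dx.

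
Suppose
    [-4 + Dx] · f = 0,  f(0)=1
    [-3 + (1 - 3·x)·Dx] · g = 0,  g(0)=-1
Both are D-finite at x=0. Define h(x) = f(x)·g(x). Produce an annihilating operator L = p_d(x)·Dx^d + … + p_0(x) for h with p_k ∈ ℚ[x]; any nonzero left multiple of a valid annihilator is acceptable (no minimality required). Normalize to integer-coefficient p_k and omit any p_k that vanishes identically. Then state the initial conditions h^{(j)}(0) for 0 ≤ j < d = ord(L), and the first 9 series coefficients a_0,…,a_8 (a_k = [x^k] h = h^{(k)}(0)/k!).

L = (7 - 12·x) + (-1 + 3·x)·Dx  (order 1).
h: a_k = -1, -7, -29, -293/3, -911/3, -13793/15, -124393/45, -2613277/315, -1120049/45, …
ICs: h(0) = -1.

f: a_k = 1, 4, 8, 32/3, 32/3, 128/15, 256/45, 1024/315, 512/315, …
g: a_k = -1, -3, -9, -27, -81, -243, -729, -2187, -6561, …
h₀=f·g: eliminate ⇒ L₀, order ≤ 1·1.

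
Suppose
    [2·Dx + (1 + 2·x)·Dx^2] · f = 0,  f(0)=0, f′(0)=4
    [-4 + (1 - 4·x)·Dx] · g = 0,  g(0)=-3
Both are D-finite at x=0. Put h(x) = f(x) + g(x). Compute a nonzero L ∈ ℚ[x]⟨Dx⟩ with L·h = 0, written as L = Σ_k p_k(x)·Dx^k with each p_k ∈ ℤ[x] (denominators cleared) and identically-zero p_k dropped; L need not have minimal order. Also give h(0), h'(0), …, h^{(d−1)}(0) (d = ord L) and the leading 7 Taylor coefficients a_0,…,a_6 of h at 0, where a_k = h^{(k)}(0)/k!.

f: a_k = 0, 4, -4, 16/3, -8, 64/5, -64/3, …
g: a_k = -3, -12, -48, -192, -768, -3072, -12288, …
f+g: L₀ = lclm(L_f,L_g), ord ≤ 2+1.
L = (-128 - 64·x)·Dx + (-44 - 224·x - 128·x^2)·Dx^2 + (5 - 6·x - 48·x^2 - 32·x^3)·Dx^3  (order 3).
h: a_k = -3, -8, -52, -560/3, -776, -15296/5, -36928/3, …
ICs: h(0) = -3, h′(0) = -8, h′′(0) = -104.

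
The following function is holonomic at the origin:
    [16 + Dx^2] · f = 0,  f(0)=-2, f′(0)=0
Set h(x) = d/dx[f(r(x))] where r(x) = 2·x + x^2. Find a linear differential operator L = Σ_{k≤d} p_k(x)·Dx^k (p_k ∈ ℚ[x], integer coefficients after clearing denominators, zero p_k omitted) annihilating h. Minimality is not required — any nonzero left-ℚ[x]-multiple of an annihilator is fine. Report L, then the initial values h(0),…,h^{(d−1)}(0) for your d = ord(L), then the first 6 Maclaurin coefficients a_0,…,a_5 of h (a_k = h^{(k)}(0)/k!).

L = (67 + 256·x + 384·x^2 + 256·x^3 + 64·x^4) + (-3 - 3·x)·Dx + (1 + 2·x + x^2)·Dx^2  (order 2).
h: a_k = 0, 128, 192, -3904/3, -10240/3, 19456/15, …
ICs: h(0) = 0, h′(0) = 128.

f: a_k = -2, 0, 16, 0, -64/3, 0, …
L₀ from L_f via x↦r, Dx↦r'^{-1}Dx.
h=h₀': d/dx-closure on L₀ ⇒ L.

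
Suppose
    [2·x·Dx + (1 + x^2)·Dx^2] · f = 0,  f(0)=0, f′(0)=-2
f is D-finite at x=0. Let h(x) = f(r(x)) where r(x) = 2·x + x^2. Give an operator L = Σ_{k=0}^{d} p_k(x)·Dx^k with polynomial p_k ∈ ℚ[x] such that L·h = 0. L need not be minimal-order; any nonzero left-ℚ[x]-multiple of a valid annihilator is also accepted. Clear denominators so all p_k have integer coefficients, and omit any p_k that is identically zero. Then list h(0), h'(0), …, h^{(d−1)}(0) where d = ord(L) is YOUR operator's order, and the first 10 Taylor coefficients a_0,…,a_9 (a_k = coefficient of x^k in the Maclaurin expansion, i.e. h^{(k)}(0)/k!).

f: a_k = 0, -2, 0, 2/3, 0, -2/5, 0, 2/7, 0, -2/9, …
L₀ from L_f via x↦r, Dx↦r'^{-1}Dx.
L = (-1 + 8·x + 16·x^2 + 12·x^3 + 3·x^4)·Dx + (1 + x + 4·x^2 + 8·x^3 + 5·x^4 + x^5)·Dx^2  (order 2).
h: a_k = 0, -4, -2, 16/3, 8, -44/5, -94/3, 32/7, 112, 668/9, …
ICs: h(0) = 0, h′(0) = -4.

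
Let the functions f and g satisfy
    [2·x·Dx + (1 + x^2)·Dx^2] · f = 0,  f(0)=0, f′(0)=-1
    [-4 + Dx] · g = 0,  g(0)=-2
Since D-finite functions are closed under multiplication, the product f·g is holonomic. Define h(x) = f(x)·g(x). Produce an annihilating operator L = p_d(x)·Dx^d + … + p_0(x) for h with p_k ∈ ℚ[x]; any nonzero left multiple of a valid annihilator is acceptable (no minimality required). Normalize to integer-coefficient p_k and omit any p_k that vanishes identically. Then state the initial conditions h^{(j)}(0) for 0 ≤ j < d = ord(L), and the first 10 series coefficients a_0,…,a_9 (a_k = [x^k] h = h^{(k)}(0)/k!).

L = (16 - 8·x + 16·x^2) + (-8 + 2·x - 8·x^2)·Dx + (1 + x^2)·Dx^2  (order 2).
h: a_k = 0, 2, 8, 46/3, 56/3, 82/5, 104/9, 754/105, 248/63, 314/189, …
ICs: h(0) = 0, h′(0) = 2.

f: a_k = 0, -1, 0, 1/3, 0, -1/5, 0, 1/7, 0, -1/9, …
g: a_k = -2, -8, -16, -64/3, -64/3, -256/15, -512/45, -2048/315, -1024/315, -4096/2835, …
f·g: L₀ = L_f ⊗_s L_g, ord ≤ 2·1.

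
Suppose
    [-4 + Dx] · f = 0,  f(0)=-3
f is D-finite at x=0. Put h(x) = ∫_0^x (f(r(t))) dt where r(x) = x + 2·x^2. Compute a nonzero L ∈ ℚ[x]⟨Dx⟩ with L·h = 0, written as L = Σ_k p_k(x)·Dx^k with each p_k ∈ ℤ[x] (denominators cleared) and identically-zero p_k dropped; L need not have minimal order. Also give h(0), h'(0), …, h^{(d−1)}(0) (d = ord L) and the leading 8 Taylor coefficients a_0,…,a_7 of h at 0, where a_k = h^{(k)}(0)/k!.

L = (-4 - 16·x)·Dx + Dx^2  (order 2).
h: a_k = 0, -3, -6, -16, -32, -64, -1664/15, -19456/105, …
ICs: h(0) = 0, h′(0) = -3.

f: a_k = -3, -12, -24, -32, -32, -128/5, -256/15, -1024/105, …
h₀=f(r): pull back L_f along r ⇒ L₀.
h=∫₀ˣh₀: take L = L₀·Dx.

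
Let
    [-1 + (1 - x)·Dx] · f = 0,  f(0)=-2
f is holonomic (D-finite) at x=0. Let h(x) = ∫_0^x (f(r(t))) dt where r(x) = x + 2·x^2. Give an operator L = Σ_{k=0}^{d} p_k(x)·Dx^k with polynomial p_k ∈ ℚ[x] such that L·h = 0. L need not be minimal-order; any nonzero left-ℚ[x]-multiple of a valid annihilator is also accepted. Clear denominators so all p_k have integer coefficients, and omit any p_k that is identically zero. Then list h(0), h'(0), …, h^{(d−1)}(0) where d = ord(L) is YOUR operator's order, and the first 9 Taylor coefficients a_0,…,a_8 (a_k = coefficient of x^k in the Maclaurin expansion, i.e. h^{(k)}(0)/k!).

f: a_k = -2, -2, -2, -2, -2, -2, -2, -2, -2, …
h₀=f(r): pull back L_f along r ⇒ L₀.
h=∫₀ˣh₀: take L = L₀·Dx.
L = (1 + 4·x)·Dx + (-1 + x + 2·x^2)·Dx^2  (order 2).
h: a_k = 0, -2, -1, -2, -5/2, -22/5, -7, -86/7, -85/4, …
ICs: h(0) = 0, h′(0) = -2.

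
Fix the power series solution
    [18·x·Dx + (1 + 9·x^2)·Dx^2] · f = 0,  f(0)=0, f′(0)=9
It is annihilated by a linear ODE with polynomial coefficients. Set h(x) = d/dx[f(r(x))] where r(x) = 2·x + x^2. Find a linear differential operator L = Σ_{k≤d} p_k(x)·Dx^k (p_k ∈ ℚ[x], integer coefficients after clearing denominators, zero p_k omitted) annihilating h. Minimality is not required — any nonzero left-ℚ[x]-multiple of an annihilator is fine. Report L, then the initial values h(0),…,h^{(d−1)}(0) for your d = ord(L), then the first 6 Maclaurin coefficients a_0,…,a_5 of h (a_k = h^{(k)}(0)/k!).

L = (-1 + 72·x + 144·x^2 + 108·x^3 + 27·x^4) + (1 + x + 36·x^2 + 72·x^3 + 45·x^4 + 9·x^5)·Dx  (order 1).
h: a_k = 18, 18, -648, -1296, 22518, 69822, …
ICs: h(0) = 18.

f: a_k = 0, 9, 0, -27, 0, 729/5, …
Substitute x→r, Dx→(1/r')Dx; clear ⇒ L₀.
h=h₀': d/dx-closure on L₀ ⇒ L.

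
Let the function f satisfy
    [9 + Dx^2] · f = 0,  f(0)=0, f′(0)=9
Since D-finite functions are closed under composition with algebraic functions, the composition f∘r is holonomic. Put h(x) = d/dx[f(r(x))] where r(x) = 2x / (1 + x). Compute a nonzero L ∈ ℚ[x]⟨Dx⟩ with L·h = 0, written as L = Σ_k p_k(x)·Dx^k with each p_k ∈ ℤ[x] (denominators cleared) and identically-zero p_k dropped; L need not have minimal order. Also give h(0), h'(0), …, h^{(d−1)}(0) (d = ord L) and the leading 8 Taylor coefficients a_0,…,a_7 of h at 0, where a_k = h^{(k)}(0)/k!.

L = (42 + 12·x + 6·x^2) + (6 + 18·x + 18·x^2 + 6·x^3)·Dx + (1 + 4·x + 6·x^2 + 4·x^3 + x^4)·Dx^2  (order 2).
h: a_k = 18, -36, -270, 1224, -2178, 540, 40158/5, -135504/5, …
ICs: h(0) = 18, h′(0) = -36.

f: a_k = 0, 9, 0, -27/2, 0, 243/40, 0, -729/560, …
f∘r: x↦r, Dx↦Dx/r' in L_f ⇒ L₀.
Differentiate: ansatz ord ≤ ord L₀ ⇒ L.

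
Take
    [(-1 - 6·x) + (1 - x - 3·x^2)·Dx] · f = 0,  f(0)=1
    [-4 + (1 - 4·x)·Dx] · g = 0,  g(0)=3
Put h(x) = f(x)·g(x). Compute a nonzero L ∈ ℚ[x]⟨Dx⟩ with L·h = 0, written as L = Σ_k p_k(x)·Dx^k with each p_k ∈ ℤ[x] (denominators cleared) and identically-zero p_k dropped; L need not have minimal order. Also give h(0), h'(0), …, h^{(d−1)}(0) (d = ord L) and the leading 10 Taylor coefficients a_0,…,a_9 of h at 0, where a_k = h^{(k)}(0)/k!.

f: a_k = 1, 1, 4, 7, 19, 40, 97, 217, 508, 1159, …
g: a_k = 3, 12, 48, 192, 768, 3072, 12288, 49152, 196608, 786432, …
f·g: L₀ = L_f ⊗_s L_g, ord ≤ 1·1.
L = (-5 + 2·x + 36·x^2) + (1 - 5·x + x^2 + 12·x^3)·Dx  (order 1).
h: a_k = 3, 15, 72, 309, 1293, 5292, 21459, 86487, 347472, 1393365, …
ICs: h(0) = 3.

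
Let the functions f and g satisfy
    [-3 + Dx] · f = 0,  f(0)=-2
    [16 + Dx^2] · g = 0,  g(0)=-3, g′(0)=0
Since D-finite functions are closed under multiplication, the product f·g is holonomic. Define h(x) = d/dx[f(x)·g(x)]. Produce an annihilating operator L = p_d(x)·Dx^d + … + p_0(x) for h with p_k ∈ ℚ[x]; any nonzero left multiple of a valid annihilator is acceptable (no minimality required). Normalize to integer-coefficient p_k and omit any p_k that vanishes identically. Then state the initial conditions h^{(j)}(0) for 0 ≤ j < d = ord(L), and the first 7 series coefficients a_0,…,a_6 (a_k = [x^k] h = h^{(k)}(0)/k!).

f: a_k = -2, -6, -9, -9, -27/4, -81/20, -81/40, …
g: a_k = -3, 0, 24, 0, -32, 0, 256/15, …
h₀=f·g: eliminate ⇒ L₀, order ≤ 1·2.
h=h₀': d/dx-closure on L₀ ⇒ L.
L = 25 - 6·Dx + Dx^2  (order 2).
h: a_k = 18, -42, -351, -527, -237/4, 11753/20, 25481/40, …
ICs: h(0) = 18, h′(0) = -42.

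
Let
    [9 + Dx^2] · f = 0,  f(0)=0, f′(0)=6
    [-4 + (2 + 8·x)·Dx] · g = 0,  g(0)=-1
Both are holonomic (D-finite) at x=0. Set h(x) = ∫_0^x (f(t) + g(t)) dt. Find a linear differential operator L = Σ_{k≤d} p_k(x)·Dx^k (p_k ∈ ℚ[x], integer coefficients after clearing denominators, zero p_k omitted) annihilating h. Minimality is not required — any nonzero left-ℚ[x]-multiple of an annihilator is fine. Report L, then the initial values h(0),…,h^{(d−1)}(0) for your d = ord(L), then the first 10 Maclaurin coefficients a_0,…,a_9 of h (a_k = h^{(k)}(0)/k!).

f: a_k = 0, 6, 0, -9, 0, 81/20, 0, -243/280, 0, 243/2240, …
g: a_k = -1, -2, 2, -4, 10, -28, 84, -264, 858, -2860, …
f+g: L₀ = lclm(L_f,L_g), ord ≤ 2+1.
h=∫₀ˣh₀: take L = L₀·Dx.
L = (-378 - 1296·x - 2592·x^2)·Dx + (45 + 828·x + 3888·x^2 + 5184·x^3)·Dx^2 + (-42 - 144·x - 288·x^2)·Dx^3 + (5 + 92·x + 432·x^2 + 576·x^3)·Dx^4  (order 4).
h: a_k = 0, -1, 2, 2/3, -13/4, 2, -479/120, 12, -74163/2240, 286/3, …
ICs: h(0) = 0, h′(0) = -1, h′′(0) = 4, h′′′(0) = 4.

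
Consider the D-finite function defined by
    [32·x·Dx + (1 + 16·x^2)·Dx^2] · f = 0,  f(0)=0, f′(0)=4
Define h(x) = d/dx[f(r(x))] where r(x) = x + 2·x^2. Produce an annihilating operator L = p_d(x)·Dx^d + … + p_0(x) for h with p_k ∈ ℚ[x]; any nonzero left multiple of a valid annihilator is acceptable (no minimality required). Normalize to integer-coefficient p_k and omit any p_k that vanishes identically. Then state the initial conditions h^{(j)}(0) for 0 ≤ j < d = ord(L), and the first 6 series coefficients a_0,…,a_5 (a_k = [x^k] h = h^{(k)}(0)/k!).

L = (-4 + 32·x + 256·x^2 + 768·x^3 + 768·x^4) + (1 + 4·x + 16·x^2 + 128·x^3 + 320·x^4 + 256·x^5)·Dx  (order 1).
h: a_k = 4, 16, -64, -512, -256, 11264, …
ICs: h(0) = 4.

f: a_k = 0, 4, 0, -64/3, 0, 1024/5, …
Change of var in L_f (x↦r) gives L₀.
h₀' ⇒ L via d/dx closure of L₀.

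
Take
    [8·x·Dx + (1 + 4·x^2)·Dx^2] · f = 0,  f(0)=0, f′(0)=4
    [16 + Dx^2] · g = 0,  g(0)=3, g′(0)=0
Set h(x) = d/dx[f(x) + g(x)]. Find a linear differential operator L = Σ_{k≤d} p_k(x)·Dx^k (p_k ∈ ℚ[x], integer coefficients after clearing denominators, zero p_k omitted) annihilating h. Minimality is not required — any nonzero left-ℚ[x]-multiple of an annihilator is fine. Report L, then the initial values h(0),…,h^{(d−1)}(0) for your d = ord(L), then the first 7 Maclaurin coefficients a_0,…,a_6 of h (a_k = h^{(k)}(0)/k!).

L = (-512·x + 5120·x^3 + 4096·x^5) + (16 + 512·x^2 + 2304·x^4 + 2048·x^6)·Dx + (-32·x + 320·x^3 + 256·x^5)·Dx^2 + (1 + 32·x^2 + 144·x^4 + 128·x^6)·Dx^3  (order 3).
h: a_k = 4, -48, -16, 128, 64, -512/5, -256, …
ICs: h(0) = 4, h′(0) = -48, h′′(0) = -32.

f: a_k = 0, 4, 0, -16/3, 0, 64/5, 0, …
g: a_k = 3, 0, -24, 0, 32, 0, -256/15, …
f+g: L₀ = lclm(L_f,L_g), ord ≤ 2+2.
Differentiate: ansatz ord ≤ ord L₀ ⇒ L.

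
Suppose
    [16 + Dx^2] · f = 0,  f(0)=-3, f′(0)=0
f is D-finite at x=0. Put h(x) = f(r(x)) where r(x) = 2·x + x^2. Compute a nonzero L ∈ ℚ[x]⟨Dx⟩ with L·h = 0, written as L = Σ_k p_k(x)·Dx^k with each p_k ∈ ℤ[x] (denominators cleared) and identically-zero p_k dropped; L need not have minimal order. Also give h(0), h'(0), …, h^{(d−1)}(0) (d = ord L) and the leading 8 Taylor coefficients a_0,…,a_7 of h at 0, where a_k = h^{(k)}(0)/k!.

f: a_k = -3, 0, 24, 0, -32, 0, 256/15, 0, …
Change of var in L_f (x↦r) gives L₀.
L = (64 + 192·x + 192·x^2 + 64·x^3) - Dx + (1 + x)·Dx^2  (order 2).
h: a_k = -3, 0, 96, 96, -488, -1024, 4864/15, 15104/5, …
ICs: h(0) = -3, h′(0) = 0.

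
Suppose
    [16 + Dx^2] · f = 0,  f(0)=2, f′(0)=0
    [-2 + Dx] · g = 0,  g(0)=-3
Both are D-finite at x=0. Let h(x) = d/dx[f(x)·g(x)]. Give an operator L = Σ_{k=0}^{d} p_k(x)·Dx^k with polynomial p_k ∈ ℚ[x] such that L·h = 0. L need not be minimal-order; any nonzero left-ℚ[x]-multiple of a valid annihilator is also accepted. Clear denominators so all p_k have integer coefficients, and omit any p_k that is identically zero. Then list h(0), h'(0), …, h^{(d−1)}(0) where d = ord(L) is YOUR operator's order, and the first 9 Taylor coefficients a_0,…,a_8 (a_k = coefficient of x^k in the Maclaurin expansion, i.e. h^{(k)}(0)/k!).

f: a_k = 2, 0, -16, 0, 64/3, 0, -512/45, 0, 1024/315, …
g: a_k = -3, -6, -6, -4, -2, -4/5, -4/15, -8/105, -2/105, …
Product ⇒ symmetric product L₀, ord ≤ 2.
Derive L from L₀ (diff closure).
L = 20 - 4·Dx + Dx^2  (order 2).
h: a_k = -12, 72, 264, 112, -328, -1872/5, -464/15, 16864/105, 9592/105, …
ICs: h(0) = -12, h′(0) = 72.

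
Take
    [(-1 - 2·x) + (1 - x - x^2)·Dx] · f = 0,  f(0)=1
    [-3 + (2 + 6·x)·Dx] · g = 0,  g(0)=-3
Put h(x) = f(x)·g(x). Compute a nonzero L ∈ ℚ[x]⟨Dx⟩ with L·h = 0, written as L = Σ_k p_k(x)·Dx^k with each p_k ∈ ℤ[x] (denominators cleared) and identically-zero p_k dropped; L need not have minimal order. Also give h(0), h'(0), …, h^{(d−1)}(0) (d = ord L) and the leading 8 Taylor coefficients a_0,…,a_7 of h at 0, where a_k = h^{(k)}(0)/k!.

L = (5 + 7·x + 9·x^2) + (-2 - 4·x + 8·x^2 + 6·x^3)·Dx  (order 1).
h: a_k = -3, -15/2, -57/8, -315/16, -2217/128, -14577/256, -30117/1024, -393363/2048, …
ICs: h(0) = -3.

f: a_k = 1, 1, 2, 3, 5, 8, 13, 21, …
g: a_k = -3, -9/2, 27/8, -81/16, 1215/128, -5103/256, 45927/1024, -216513/2048, …
f·g: L₀ = L_f ⊗_s L_g, ord ≤ 1·1.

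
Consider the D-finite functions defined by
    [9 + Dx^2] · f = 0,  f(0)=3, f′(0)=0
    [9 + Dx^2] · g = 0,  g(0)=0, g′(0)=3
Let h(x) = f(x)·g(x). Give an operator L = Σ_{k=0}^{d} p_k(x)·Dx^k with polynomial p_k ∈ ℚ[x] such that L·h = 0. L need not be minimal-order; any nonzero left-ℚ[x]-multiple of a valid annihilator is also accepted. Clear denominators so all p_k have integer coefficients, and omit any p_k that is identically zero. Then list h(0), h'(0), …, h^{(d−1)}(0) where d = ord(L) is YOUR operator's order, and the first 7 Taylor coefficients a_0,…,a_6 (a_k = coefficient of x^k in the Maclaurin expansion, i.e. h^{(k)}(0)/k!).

L = 36·Dx + Dx^3  (order 3).
h: a_k = 0, 9, 0, -54, 0, 486/5, 0, …
ICs: h(0) = 0, h′(0) = 9, h′′(0) = 0.

f: a_k = 3, 0, -27/2, 0, 81/8, 0, -243/80, …
g: a_k = 0, 3, 0, -9/2, 0, 81/40, 0, …
Sym-product of L_f,L_g gives L₀ (≤ ord 4).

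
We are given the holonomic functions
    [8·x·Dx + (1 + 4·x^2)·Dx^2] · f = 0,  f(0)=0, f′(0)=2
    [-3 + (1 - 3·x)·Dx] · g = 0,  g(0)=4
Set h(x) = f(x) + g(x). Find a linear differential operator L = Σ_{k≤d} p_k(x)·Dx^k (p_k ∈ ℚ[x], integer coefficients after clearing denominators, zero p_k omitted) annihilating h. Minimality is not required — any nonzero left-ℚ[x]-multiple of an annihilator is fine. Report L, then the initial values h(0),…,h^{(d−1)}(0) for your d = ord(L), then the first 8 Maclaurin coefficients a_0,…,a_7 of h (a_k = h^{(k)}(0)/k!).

L = (24 - 288·x - 288·x^2)·Dx + (-31 + 24·x - 204·x^2 - 288·x^3)·Dx^2 + (3 - 5·x - 20·x^3 - 48·x^4)·Dx^3  (order 3).
h: a_k = 4, 14, 36, 316/3, 324, 4892/5, 2916, 61108/7, …
ICs: h(0) = 4, h′(0) = 14, h′′(0) = 72.

f: a_k = 0, 2, 0, -8/3, 0, 32/5, 0, -128/7, …
g: a_k = 4, 12, 36, 108, 324, 972, 2916, 8748, …
h₀=f+g: left-lcm gives L₀, ord ≤ 3.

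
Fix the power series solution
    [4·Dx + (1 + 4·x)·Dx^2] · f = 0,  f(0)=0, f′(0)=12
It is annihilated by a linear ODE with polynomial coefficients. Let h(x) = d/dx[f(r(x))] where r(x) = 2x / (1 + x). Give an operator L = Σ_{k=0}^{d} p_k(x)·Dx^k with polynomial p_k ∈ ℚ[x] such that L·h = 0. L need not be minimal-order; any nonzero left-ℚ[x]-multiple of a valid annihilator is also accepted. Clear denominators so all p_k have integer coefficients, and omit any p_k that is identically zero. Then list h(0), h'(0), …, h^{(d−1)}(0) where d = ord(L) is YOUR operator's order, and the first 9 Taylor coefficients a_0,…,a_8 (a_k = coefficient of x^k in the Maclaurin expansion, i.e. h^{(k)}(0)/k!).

L = (10 + 18·x) + (1 + 10·x + 9·x^2)·Dx  (order 1).
h: a_k = 24, -240, 2184, -19680, 177144, -1594320, 14348904, -129140160, 1162261464, …
ICs: h(0) = 24.

f: a_k = 0, 12, -24, 64, -192, 3072/5, -2048, 49152/7, -24576, …
Substitute x→r, Dx→(1/r')Dx; clear ⇒ L₀.
h=h₀': d/dx-closure on L₀ ⇒ L.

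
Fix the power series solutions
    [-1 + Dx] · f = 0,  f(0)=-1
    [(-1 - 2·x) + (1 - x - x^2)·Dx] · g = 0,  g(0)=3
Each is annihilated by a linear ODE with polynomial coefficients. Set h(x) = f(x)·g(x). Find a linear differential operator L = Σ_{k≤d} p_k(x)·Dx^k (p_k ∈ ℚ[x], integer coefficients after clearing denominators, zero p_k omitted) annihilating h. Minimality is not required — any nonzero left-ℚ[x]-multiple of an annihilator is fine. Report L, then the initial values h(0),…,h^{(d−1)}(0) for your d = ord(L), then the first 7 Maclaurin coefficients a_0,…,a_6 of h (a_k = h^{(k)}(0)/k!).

L = (2 + x - x^2) + (-1 + x + x^2)·Dx  (order 1).
h: a_k = -3, -6, -21/2, -17, -221/8, -893/20, -17347/240, …
ICs: h(0) = -3.

f: a_k = -1, -1, -1/2, -1/6, -1/24, -1/120, -1/720, …
g: a_k = 3, 3, 6, 9, 15, 24, 39, …
f·g: L₀ = L_f ⊗_s L_g, ord ≤ 1·1.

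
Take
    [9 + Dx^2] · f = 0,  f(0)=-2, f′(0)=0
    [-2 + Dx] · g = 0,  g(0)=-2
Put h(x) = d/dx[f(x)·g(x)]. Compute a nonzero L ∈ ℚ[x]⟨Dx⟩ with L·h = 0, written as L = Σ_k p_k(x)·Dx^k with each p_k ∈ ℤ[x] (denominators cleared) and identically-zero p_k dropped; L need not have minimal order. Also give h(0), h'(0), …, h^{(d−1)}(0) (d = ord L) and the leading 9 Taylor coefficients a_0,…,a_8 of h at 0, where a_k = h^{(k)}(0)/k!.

f: a_k = -2, 0, 9, 0, -27/4, 0, 81/40, 0, -729/2240, …
g: a_k = -2, -4, -4, -8/3, -4/3, -8/15, -8/45, -16/315, -4/315, …
Product ⇒ symmetric product L₀, ord ≤ 2.
h=h₀': d/dx-closure on L₀ ⇒ L.
L = 13 - 4·Dx + Dx^2  (order 2).
h: a_k = 8, -20, -92, -238/3, 61/3, 407/6, 3277/90, -239/1260, -43079/5040, …
ICs: h(0) = 8, h′(0) = -20.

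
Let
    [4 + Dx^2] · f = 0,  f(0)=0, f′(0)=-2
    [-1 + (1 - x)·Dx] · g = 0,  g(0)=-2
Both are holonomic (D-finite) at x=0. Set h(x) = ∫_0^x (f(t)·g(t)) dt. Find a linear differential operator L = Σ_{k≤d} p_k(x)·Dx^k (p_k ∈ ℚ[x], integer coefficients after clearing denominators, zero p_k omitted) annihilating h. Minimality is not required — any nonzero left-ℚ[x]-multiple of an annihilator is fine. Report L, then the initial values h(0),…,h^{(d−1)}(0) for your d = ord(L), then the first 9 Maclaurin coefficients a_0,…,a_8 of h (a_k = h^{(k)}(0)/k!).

f: a_k = 0, -2, 0, 4/3, 0, -4/15, 0, 8/315, 0, …
g: a_k = -2, -2, -2, -2, -2, -2, -2, -2, -2, …
f·g: L₀ = L_f ⊗_s L_g, ord ≤ 2·1.
Integrate: L := L₀·Dx.
L = (-4 + 4·x)·Dx + 2·Dx^2 + (-1 + x)·Dx^3  (order 3).
h: a_k = 0, 0, 2, 4/3, 1/3, 4/15, 14/45, 4/15, 143/630, …
ICs: h(0) = 0, h′(0) = 0, h′′(0) = 4.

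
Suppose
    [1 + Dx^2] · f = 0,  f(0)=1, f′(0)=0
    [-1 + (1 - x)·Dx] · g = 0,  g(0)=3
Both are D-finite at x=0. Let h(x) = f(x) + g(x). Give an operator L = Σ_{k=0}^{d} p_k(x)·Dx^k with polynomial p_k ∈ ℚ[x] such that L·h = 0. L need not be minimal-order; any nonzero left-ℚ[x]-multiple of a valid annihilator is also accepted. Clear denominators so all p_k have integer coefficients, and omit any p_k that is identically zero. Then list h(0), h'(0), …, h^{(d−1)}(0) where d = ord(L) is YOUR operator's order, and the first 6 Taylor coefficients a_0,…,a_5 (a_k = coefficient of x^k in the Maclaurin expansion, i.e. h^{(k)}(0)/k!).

f: a_k = 1, 0, -1/2, 0, 1/24, 0, …
g: a_k = 3, 3, 3, 3, 3, 3, …
L₀ := lclm(L_f,L_g); ord L₀ ≤ 2+1.
L = (-7 + 2·x - x^2) + (3 - 5·x + 3·x^2 - x^3)·Dx + (-7 + 2·x - x^2)·Dx^2 + (3 - 5·x + 3·x^2 - x^3)·Dx^3  (order 3).
h: a_k = 4, 3, 5/2, 3, 73/24, 3, …
ICs: h(0) = 4, h′(0) = 3, h′′(0) = 5.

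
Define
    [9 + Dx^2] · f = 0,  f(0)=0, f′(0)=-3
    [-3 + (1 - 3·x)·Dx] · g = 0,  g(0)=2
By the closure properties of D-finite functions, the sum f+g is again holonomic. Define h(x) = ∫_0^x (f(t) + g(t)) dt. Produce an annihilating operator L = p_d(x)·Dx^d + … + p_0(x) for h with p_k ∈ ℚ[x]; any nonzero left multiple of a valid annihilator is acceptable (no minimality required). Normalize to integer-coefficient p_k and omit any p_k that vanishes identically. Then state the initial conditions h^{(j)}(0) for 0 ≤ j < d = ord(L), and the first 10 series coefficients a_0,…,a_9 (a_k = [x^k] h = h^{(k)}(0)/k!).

L = (-63 + 54·x - 81·x^2)·Dx + (9 - 45·x + 81·x^2 - 81·x^3)·Dx^2 + (-7 + 6·x - 9·x^2)·Dx^3 + (1 - 5·x + 9·x^2 - 9·x^3)·Dx^4  (order 4).
h: a_k = 0, 2, 3/2, 6, 117/8, 162/5, 6453/80, 1458/7, 2449683/4480, 1458, …
ICs: h(0) = 0, h′(0) = 2, h′′(0) = 3, h′′′(0) = 36.

f: a_k = 0, -3, 0, 9/2, 0, -81/40, 0, 243/560, 0, -243/4480, …
g: a_k = 2, 6, 18, 54, 162, 486, 1458, 4374, 13122, 39366, …
L₀ := lclm(L_f,L_g); ord L₀ ≤ 2+1.
h=∫h₀ ⇒ L = L₀·Dx.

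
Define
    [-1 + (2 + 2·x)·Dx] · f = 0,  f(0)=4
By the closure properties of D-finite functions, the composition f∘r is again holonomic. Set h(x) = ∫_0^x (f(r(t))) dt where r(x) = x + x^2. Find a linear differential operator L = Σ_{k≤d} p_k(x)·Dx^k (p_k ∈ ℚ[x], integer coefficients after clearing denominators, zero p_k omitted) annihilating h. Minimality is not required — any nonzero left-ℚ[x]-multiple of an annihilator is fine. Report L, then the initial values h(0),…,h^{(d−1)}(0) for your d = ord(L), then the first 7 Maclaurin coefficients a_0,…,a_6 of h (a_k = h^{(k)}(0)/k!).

f: a_k = 4, 2, -1/2, 1/4, -5/32, 7/64, -21/256, …
L₀ from L_f via x↦r, Dx↦r'^{-1}Dx.
∫: right-multiply L₀ by Dx.
L = (-1 - 2·x)·Dx + (2 + 2·x + 2·x^2)·Dx^2  (order 2).
h: a_k = 0, 4, 1, 1/2, -3/16, 3/160, 5/128, …
ICs: h(0) = 0, h′(0) = 4.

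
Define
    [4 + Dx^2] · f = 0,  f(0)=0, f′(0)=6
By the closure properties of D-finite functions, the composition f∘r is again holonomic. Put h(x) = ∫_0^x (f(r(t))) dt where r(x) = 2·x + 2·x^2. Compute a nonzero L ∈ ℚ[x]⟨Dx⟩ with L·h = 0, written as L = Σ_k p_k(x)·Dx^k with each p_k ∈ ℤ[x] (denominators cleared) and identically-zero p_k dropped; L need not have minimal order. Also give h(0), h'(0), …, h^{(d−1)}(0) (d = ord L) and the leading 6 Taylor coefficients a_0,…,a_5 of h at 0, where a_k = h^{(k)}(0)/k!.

L = (16 + 96·x + 192·x^2 + 128·x^3)·Dx - 2·Dx^2 + (1 + 2·x)·Dx^3  (order 3).
h: a_k = 0, 0, 6, 4, -8, -96/5, …
ICs: h(0) = 0, h′(0) = 0, h′′(0) = 12.

f: a_k = 0, 6, 0, -4, 0, 4/5, …
f∘r: x↦r, Dx↦Dx/r' in L_f ⇒ L₀.
Integrate: L := L₀·Dx.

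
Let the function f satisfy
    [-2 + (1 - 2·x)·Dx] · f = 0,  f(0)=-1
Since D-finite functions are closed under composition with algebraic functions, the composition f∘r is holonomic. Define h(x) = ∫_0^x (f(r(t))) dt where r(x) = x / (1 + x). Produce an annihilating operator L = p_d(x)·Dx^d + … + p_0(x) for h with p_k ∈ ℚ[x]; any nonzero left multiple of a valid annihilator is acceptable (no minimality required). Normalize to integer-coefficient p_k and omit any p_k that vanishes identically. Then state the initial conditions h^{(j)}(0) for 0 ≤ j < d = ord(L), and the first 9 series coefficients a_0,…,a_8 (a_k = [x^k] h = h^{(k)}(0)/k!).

f: a_k = -1, -2, -4, -8, -16, -32, -64, -128, -256, …
h₀=f(r): pull back L_f along r ⇒ L₀.
∫: right-multiply L₀ by Dx.
L = 2·Dx + (-1 + x^2)·Dx^2  (order 2).
h: a_k = 0, -1, -1, -2/3, -1/2, -2/5, -1/3, -2/7, -1/4, …
ICs: h(0) = 0, h′(0) = -1.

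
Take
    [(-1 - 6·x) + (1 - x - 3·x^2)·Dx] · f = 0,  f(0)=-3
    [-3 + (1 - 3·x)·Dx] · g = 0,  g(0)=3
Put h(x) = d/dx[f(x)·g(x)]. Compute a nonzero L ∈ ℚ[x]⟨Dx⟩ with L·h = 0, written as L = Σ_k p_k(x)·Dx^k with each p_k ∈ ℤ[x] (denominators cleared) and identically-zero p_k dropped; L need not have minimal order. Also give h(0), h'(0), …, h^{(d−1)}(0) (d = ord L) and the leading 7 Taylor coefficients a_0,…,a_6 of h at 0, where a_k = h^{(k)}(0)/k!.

L = (32 - 54·x - 216·x^2 + 972·x^4) + (-4 + 16·x + 27·x^2 - 144·x^3 + 243·x^5)·Dx  (order 1).
h: a_k = -36, -288, -1485, -6624, -26640, -101142, -367668, …
ICs: h(0) = -36.

f: a_k = -3, -3, -12, -21, -57, -120, -291, …
g: a_k = 3, 9, 27, 81, 243, 729, 2187, …
L₀ := L_f ⊗_s L_g (sym. prod.), ord ≤ 1.
Differentiate: ansatz ord ≤ ord L₀ ⇒ L.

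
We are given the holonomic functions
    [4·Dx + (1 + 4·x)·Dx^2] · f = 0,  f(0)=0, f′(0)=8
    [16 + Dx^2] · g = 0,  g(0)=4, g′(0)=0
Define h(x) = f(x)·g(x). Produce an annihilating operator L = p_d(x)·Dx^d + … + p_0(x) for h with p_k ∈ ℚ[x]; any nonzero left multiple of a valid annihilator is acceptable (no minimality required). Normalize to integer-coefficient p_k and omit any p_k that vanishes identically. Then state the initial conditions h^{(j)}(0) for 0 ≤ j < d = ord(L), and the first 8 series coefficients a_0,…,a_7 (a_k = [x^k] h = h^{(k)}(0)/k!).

L = (-768 + 6144·x + 77824·x^2 + 262144·x^3 + 262144·x^4) + (256 + 5120·x + 24576·x^2 + 32768·x^3)·Dx + (1280·x + 10752·x^2 + 32768·x^3 + 32768·x^4)·Dx^2 + (16 + 320·x + 1536·x^2 + 2048·x^3)·Dx^3 + (3 + 56·x + 368·x^2 + 1024·x^3 + 1024·x^4)·Dx^4  (order 4).
h: a_k = 0, 32, -64, -256/3, 0, 3072/5, -2048, 253952/35, …
ICs: h(0) = 0, h′(0) = 32, h′′(0) = -128, h′′′(0) = -512.

f: a_k = 0, 8, -16, 128/3, -128, 2048/5, -4096/3, 32768/7, …
g: a_k = 4, 0, -32, 0, 128/3, 0, -1024/45, 0, …
Sym-product of L_f,L_g gives L₀ (≤ ord 4).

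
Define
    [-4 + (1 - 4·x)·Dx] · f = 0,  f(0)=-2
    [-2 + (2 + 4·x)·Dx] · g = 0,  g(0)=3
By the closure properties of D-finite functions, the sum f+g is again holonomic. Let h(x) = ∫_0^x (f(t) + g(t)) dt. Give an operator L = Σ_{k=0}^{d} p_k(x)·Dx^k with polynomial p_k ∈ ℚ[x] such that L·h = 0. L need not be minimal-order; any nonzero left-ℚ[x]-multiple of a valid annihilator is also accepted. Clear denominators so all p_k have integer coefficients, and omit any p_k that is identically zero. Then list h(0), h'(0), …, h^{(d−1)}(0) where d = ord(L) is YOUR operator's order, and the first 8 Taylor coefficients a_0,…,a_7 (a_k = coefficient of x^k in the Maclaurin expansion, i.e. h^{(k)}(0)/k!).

f: a_k = -2, -8, -32, -128, -512, -2048, -8192, -32768, …
g: a_k = 3, 3, -3/2, 3/2, -15/8, 21/8, -63/16, 99/16, …
Sum ⇒ L₀ = lclm(L_f,L_g) in ℚ(x)⟨Dx⟩.
h=∫h₀ ⇒ L = L₀·Dx.
L = (-12 - 16·x)·Dx + (11 + 40·x + 48·x^2)·Dx^2 + (-1 - 2·x + 16·x^2 + 32·x^3)·Dx^3  (order 3).
h: a_k = 0, 1, -5/2, -67/6, -253/8, -4111/40, -16363/48, -131135/112, …
ICs: h(0) = 0, h′(0) = 1, h′′(0) = -5.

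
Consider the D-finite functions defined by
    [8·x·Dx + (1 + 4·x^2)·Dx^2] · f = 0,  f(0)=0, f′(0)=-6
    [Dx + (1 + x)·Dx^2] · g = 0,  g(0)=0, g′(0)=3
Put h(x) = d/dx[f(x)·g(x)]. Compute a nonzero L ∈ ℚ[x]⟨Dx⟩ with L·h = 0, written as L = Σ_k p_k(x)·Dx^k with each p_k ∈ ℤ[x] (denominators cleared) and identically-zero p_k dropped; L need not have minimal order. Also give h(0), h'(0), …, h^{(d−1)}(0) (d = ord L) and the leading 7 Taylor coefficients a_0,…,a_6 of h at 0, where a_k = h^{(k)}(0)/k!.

f: a_k = 0, -6, 0, 8, 0, -96/5, 0, …
g: a_k = 0, 3, -3/2, 1, -3/4, 3/5, -1/2, …
f·g: L₀ = L_f ⊗_s L_g, ord ≤ 2·2.
h₀' ⇒ L via d/dx closure of L₀.
L = (288 + 560·x + 3584·x^2 + 8640·x^3 + 7680·x^4 + 3328·x^5 + 1024·x^7) + (258 + 1840·x + 6992·x^2 + 19264·x^3 + 29440·x^4 + 23808·x^5 + 8960·x^6 + 3072·x^7 + 3584·x^8)·Dx + (36 + 628·x + 2496·x^2 + 6192·x^3 + 12288·x^4 + 15936·x^5 + 12288·x^6 + 5376·x^7 + 3072·x^8 + 2048·x^9)·Dx^2 + (17 + 66·x + 241·x^2 + 608·x^3 + 1152·x^4 + 1728·x^5 + 2016·x^6 + 1536·x^7 + 768·x^8 + 512·x^9 + 256·x^10)·Dx^3  (order 3).
h: a_k = 0, -36, 27, 72, -75/2, -1596/5, 903/5, …
ICs: h(0) = 0, h′(0) = -36, h′′(0) = 54.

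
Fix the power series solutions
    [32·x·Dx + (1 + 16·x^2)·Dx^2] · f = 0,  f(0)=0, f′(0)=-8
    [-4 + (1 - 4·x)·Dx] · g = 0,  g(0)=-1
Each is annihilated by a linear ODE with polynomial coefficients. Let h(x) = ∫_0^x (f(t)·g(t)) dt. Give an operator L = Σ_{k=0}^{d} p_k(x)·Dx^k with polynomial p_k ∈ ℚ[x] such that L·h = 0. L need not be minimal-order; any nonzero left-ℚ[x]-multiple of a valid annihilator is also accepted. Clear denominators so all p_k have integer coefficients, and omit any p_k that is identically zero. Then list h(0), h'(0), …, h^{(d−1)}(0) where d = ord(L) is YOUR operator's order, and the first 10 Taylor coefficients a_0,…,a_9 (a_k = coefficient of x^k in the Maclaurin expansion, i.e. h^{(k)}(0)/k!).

L = 128·x·Dx + (8 - 32·x + 256·x^2)·Dx^2 + (-1 + 4·x - 16·x^2 + 64·x^3)·Dx^3  (order 3).
h: a_k = 0, 0, 4, 32/3, 64/3, 1024/15, 13312/45, 106496/105, 311296/105, 9961472/945, …
ICs: h(0) = 0, h′(0) = 0, h′′(0) = 8.

f: a_k = 0, -8, 0, 128/3, 0, -2048/5, 0, 32768/7, 0, -524288/9, …
g: a_k = -1, -4, -16, -64, -256, -1024, -4096, -16384, -65536, -262144, …
f·g: L₀ = L_f ⊗_s L_g, ord ≤ 2·1.
h=∫h₀ ⇒ L = L₀·Dx.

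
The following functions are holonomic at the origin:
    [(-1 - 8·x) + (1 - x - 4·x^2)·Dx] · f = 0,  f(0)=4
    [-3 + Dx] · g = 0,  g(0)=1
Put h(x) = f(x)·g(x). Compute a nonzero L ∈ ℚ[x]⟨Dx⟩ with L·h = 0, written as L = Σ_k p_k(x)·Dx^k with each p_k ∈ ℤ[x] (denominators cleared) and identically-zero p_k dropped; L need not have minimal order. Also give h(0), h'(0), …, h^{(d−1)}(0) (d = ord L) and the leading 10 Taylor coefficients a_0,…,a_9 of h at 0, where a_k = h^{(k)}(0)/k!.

L = (4 + 5·x - 12·x^2) + (-1 + x + 4·x^2)·Dx  (order 1).
h: a_k = 4, 16, 50, 132, 691/2, 4408/5, 45353/20, 81141/14, 16651081/1120, 10654111/280, …
ICs: h(0) = 4.

f: a_k = 4, 4, 20, 36, 116, 260, 724, 1764, 4660, 11716, …
g: a_k = 1, 3, 9/2, 9/2, 27/8, 81/40, 81/80, 243/560, 729/4480, 243/4480, …
f·g: L₀ = L_f ⊗_s L_g, ord ≤ 1·1.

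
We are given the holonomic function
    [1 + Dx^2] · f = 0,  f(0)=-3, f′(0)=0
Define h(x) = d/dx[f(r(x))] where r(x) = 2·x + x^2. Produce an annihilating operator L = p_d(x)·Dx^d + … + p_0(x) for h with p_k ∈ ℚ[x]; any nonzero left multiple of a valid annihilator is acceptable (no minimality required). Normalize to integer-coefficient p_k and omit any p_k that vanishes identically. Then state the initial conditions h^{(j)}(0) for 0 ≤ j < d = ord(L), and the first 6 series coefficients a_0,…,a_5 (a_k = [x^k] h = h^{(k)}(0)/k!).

L = (7 + 16·x + 24·x^2 + 16·x^3 + 4·x^4) + (-3 - 3·x)·Dx + (1 + 2·x + x^2)·Dx^2  (order 2).
h: a_k = 0, 12, 18, -2, -20, -82/5, …
ICs: h(0) = 0, h′(0) = 12.

f: a_k = -3, 0, 3/2, 0, -1/8, 0, …
L₀ from L_f via x↦r, Dx↦r'^{-1}Dx.
Differentiate: ansatz ord ≤ ord L₀ ⇒ L.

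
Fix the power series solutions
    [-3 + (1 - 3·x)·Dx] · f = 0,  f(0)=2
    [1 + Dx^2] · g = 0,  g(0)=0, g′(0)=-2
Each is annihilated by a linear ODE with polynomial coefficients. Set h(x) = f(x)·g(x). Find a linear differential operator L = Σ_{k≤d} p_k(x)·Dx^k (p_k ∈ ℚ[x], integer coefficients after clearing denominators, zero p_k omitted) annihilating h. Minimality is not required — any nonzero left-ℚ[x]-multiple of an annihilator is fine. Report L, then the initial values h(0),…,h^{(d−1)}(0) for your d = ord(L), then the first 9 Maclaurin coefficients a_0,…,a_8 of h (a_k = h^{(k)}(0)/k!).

L = (-1 + 3·x) + 6·Dx + (-1 + 3·x)·Dx^2  (order 2).
h: a_k = 0, -4, -12, -106/3, -106, -9541/30, -9541/10, -3606497/1260, -3606497/420, …
ICs: h(0) = 0, h′(0) = -4.

f: a_k = 2, 6, 18, 54, 162, 486, 1458, 4374, 13122, …
g: a_k = 0, -2, 0, 1/3, 0, -1/60, 0, 1/2520, 0, …
h₀=f·g: eliminate ⇒ L₀, order ≤ 1·2.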